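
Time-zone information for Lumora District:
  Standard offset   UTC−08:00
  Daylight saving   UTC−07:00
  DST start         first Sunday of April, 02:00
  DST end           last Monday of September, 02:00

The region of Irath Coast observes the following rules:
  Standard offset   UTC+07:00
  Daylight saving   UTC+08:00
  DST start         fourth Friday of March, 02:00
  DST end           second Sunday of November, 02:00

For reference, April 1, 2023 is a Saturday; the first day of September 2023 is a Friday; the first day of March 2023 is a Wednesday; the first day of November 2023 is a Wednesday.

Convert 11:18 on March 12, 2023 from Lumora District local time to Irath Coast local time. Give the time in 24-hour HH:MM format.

02:18

1 April 2023 is a Saturday, so the first Sunday is April 2.
1 September 2023 is a Friday, so Mondays fall on 4, 11, 18, 25; the last is September 25.
Daylight saving runs 2 April – 25 September; March 12, 2023 is outside that window, so Lumora District is on standard time at UTC−08:00.
11:18 Lumora District + 8h = 19:18 UTC.
1 March 2023 is a Wednesday, so the first Friday is March 3 and the fourth is March 24.
1 November 2023 is a Wednesday, so the first Sunday is November 5 and the second is November 12.
At the standard offset (UTC+07:00), 19:18 UTC + 7h = 02:18 Irath Coast standard time (rolling into the next day, 13 March 2023).
The standard-time date in Irath Coast, March 13, 2023, does not fall between 24 March and 12 November, so daylight saving is not in effect and Irath Coast is at UTC+07:00.
19:18 UTC + 7h = 02:18 Irath Coast (rolling into the next day, 13 March 2023).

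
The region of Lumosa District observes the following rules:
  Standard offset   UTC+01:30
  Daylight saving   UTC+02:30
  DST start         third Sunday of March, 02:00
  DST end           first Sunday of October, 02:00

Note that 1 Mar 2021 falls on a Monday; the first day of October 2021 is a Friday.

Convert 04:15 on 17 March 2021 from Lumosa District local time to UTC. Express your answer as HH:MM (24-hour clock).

02:45

1 March 2021 is a Monday, so the first Sunday is March 7 and the third is March 21.
1 October 2021 is a Friday, so the first Sunday is October 3.
17 March 2021 is outside the daylight-saving period (21 March – 3 October), so Lumosa District is on standard time, UTC+01:30.
04:15 local − 1h30m = 02:45 UTC.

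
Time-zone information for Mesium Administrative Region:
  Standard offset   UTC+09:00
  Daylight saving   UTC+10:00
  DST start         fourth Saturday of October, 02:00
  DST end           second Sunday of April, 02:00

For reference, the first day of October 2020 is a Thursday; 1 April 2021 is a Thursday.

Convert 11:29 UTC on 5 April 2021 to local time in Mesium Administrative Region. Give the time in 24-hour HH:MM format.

1 October 2020 is a Thursday, so the first Saturday is October 3 and the fourth is October 24.
1 April 2021 is a Thursday, so the first Sunday is April 4 and the second is April 11.
At the standard offset (UTC+09:00), 11:29 UTC + 9h = 20:29 Mesium Administrative Region standard time.
The standard-time date in Mesium Administrative Region, 5 April 2021, lies within the daylight-saving period (24 October 2020 – 11 April 2021), so Mesium Administrative Region is on daylight time, UTC+10:00.
11:29 UTC + 10h = 21:29 local.

21:29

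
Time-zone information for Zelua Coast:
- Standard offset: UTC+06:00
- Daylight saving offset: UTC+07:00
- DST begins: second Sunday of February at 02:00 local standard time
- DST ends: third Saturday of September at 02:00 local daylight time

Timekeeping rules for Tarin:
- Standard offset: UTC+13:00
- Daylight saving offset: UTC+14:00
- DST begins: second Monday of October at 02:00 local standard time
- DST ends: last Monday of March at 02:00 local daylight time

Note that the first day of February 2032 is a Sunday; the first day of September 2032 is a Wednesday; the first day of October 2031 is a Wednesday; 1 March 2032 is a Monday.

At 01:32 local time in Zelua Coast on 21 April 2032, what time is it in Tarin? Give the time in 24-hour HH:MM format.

1 February 2032 is a Sunday, so the first Sunday is February 1 and the second is February 8.
1 September 2032 is a Wednesday, so the first Saturday is September 4 and the third is September 18.
21 April 2032 lies within the daylight-saving period (8 February – 18 September), so Zelua Coast is on daylight time, UTC+07:00.
01:32 Zelua Coast − 7h = 18:32 UTC (rolling into the previous day, 20 April 2032).
1 October 2031 is a Wednesday, so the first Monday is October 6 and the second is October 13.
1 March 2032 is a Monday, so Mondays fall on 1, 8, 15, 22, 29; the last is March 29.
At the standard offset (UTC+13:00), 18:32 UTC + 13h = 07:32 Tarin standard time (rolling into the next day, 21 April 2032).
The standard-time date in Tarin, 21 April 2032, does not fall between 13 October 2031 and 29 March 2032, so daylight saving is not in effect and Tarin is at UTC+13:00.
18:32 UTC + 13h = 07:32 Tarin (rolling into the next day, 21 April 2032).

07:32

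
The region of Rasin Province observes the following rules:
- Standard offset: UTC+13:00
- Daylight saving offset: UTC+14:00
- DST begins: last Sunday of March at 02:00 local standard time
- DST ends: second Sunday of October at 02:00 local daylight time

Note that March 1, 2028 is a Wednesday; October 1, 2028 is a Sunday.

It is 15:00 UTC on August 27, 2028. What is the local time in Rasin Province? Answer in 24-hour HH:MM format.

1 March 2028 is a Wednesday, so Sundays fall on 5, 12, 19, 26; the last is March 26.
1 October 2028 is a Sunday, so the first Sunday is October 1 and the second is October 8.
At the standard offset (UTC+13:00), 15:00 UTC + 13h = 04:00 Rasin Province standard time (rolling into the next day, 28 August 2028).
The standard-time date in Rasin Province, August 28, 2028, falls between 26 March and 8 October, so daylight saving is in effect and Rasin Province is at UTC+14:00.
15:00 UTC + 14h = 05:00 local (rolling into the next day, 28 August 2028).

05:00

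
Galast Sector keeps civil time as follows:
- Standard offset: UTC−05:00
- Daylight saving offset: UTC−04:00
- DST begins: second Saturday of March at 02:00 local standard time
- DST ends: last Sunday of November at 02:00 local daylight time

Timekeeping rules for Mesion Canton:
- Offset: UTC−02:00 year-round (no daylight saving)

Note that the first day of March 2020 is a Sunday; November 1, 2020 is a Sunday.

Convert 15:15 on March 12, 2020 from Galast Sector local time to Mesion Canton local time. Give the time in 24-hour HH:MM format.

1 March 2020 is a Sunday, so the first Saturday is March 7 and the second is March 14.
1 November 2020 is a Sunday, so Sundays fall on 1, 8, 15, 22, 29; the last is November 29.
March 12, 2020 does not fall between 14 March and 29 November, so daylight saving is not in effect and Galast Sector is at UTC−05:00.
15:15 Galast Sector + 5h = 20:15 UTC.
Mesion Canton has no daylight saving, so its offset is UTC−02:00 year-round.
20:15 UTC − 2h = 18:15 Mesion Canton.

18:15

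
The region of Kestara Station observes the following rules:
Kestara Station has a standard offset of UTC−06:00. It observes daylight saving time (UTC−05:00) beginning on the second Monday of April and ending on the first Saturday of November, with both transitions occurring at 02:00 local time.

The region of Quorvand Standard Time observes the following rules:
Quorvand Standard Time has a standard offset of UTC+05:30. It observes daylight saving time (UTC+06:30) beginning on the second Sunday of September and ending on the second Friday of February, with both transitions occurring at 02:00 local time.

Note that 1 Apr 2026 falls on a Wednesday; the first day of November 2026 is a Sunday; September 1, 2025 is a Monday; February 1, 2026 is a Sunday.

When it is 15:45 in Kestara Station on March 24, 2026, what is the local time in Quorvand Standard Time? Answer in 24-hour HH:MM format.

1 April 2026 is a Wednesday, so the first Monday is April 6 and the second is April 13.
1 November 2026 is a Sunday, so the first Saturday is November 7.
Daylight saving runs 13 April – 7 November; March 24, 2026 is outside that window, so Kestara Station is on standard time at UTC−06:00.
15:45 Kestara Station + 6h = 21:45 UTC.
1 September 2025 is a Monday, so the first Sunday is September 7 and the second is September 14.
1 February 2026 is a Sunday, so the first Friday is February 6 and the second is February 13.
At the standard offset (UTC+05:30), 21:45 UTC + 5h30m = 03:15 Quorvand Standard Time standard time (rolling into the next day, 25 March 2026).
The standard-time date in Quorvand Standard Time, March 25, 2026, does not fall between 14 September 2025 and 13 February 2026, so daylight saving is not in effect and Quorvand Standard Time is at UTC+05:30.
21:45 UTC + 5h30m = 03:15 Quorvand Standard Time (rolling into the next day, 25 March 2026).

03:15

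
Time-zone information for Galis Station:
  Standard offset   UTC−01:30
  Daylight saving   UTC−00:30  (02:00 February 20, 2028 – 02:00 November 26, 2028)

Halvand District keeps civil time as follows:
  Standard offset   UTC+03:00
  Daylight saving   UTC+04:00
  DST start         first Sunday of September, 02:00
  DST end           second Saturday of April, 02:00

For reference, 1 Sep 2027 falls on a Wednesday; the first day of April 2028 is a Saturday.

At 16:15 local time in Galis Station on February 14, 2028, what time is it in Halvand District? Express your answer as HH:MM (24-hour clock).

February 14, 2028 does not fall between 20 February and 26 November, so daylight saving is not in effect and Galis Station is at UTC−01:30.
16:15 Galis Station + 1h30m = 17:45 UTC.
1 September 2027 is a Wednesday, so the first Sunday is September 5.
1 April 2028 is a Saturday, so the first Saturday is April 1 and the second is April 8.
At the standard offset (UTC+03:00), 17:45 UTC + 3h = 20:45 Halvand District standard time.
The standard-time date in Halvand District, February 14, 2028, lies within the daylight-saving period (5 September 2027 – 8 April 2028), so Halvand District is on daylight time, UTC+04:00.
17:45 UTC + 4h = 21:45 Halvand District.

21:45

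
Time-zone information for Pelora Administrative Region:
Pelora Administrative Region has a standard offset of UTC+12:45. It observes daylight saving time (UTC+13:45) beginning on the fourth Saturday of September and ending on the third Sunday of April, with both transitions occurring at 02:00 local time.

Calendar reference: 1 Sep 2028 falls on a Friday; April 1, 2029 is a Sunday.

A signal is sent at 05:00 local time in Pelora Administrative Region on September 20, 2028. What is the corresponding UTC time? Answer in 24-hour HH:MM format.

16:15

1 September 2028 is a Friday, so the first Saturday is September 2 and the fourth is September 23.
1 April 2029 is a Sunday, so the first Sunday is April 1 and the third is April 15.
September 20, 2028 is outside the daylight-saving period (23 September 2028 – 15 April 2029), so Pelora Administrative Region is on standard time, UTC+12:45.
05:00 local − 12h45m = 16:15 UTC (rolling into the previous day, 19 September 2028).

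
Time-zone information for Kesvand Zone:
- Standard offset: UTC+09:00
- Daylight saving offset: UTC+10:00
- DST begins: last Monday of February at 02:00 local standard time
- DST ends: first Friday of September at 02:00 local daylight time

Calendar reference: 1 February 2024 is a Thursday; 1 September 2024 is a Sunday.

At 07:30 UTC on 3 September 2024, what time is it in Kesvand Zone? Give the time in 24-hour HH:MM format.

1 February 2024 is a Thursday, so Mondays fall on 5, 12, 19, 26; the last is February 26.
1 September 2024 is a Sunday, so the first Friday is September 6.
At the standard offset (UTC+09:00), 07:30 UTC + 9h = 16:30 Kesvand Zone standard time.
The standard-time date in Kesvand Zone, 3 September 2024, falls between 26 February and 6 September, so daylight saving is in effect and Kesvand Zone is at UTC+10:00.
07:30 UTC + 10h = 17:30 local.

17:30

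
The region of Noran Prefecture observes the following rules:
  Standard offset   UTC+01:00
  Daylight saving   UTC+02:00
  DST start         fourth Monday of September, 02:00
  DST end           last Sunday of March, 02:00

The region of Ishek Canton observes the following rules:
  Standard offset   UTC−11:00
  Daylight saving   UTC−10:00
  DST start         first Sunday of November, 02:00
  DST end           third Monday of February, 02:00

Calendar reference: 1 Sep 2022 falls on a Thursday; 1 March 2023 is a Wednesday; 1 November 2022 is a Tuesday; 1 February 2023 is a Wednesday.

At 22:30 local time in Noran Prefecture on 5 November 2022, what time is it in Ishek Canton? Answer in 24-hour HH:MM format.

09:30

1 September 2022 is a Thursday, so the first Monday is September 5 and the fourth is September 26.
1 March 2023 is a Wednesday, so Sundays fall on 5, 12, 19, 26; the last is March 26.
5 November 2022 falls between 26 September 2022 and 26 March 2023, so daylight saving is in effect and Noran Prefecture is at UTC+02:00.
22:30 Noran Prefecture − 2h = 20:30 UTC.
1 November 2022 is a Tuesday, so the first Sunday is November 6.
1 February 2023 is a Wednesday, so the first Monday is February 6 and the third is February 20.
At the standard offset (UTC−11:00), 20:30 UTC − 11h = 09:30 Ishek Canton standard time.
The standard-time date in Ishek Canton, 5 November 2022, does not fall between 6 November 2022 and 20 February 2023, so daylight saving is not in effect and Ishek Canton is at UTC−11:00.
20:30 UTC − 11h = 09:30 Ishek Canton.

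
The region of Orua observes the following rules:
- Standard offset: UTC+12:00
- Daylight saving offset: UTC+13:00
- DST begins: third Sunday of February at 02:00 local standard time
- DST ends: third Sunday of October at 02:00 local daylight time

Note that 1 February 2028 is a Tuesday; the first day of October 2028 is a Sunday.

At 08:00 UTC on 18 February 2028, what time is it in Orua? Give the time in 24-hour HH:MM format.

20:00

1 February 2028 is a Tuesday, so the first Sunday is February 6 and the third is February 20.
1 October 2028 is a Sunday, so the first Sunday is October 1 and the third is October 15.
At the standard offset (UTC+12:00), 08:00 UTC + 12h = 20:00 Orua standard time.
The standard-time date in Orua, 18 February 2028, is outside the daylight-saving period (20 February – 15 October), so Orua is on standard time, UTC+12:00.
08:00 UTC + 12h = 20:00 local.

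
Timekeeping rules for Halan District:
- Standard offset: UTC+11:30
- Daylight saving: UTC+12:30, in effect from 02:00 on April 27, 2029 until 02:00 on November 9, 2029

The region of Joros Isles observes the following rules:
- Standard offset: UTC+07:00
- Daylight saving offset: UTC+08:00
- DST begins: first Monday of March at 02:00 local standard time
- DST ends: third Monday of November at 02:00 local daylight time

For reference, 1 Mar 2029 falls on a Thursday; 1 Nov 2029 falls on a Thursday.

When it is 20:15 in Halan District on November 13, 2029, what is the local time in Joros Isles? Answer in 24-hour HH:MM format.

November 13, 2029 is outside the daylight-saving period (27 April – 9 November), so Halan District is on standard time, UTC+11:30.
20:15 Halan District − 11h30m = 08:45 UTC.
1 March 2029 is a Thursday, so the first Monday is March 5.
1 November 2029 is a Thursday, so the first Monday is November 5 and the third is November 19.
At the standard offset (UTC+07:00), 08:45 UTC + 7h = 15:45 Joros Isles standard time.
The standard-time date in Joros Isles, November 13, 2029, lies within the daylight-saving period (5 March – 19 November), so Joros Isles is on daylight time, UTC+08:00.
08:45 UTC + 8h = 16:45 Joros Isles.

16:45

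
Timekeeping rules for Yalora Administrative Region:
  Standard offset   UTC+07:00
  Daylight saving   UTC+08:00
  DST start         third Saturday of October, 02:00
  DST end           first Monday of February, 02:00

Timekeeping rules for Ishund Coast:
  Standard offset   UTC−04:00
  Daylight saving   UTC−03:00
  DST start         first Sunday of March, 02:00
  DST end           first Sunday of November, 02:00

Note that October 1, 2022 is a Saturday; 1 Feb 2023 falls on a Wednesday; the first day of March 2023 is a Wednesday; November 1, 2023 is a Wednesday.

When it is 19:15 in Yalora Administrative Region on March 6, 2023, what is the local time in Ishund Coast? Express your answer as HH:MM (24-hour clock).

09:15

1 October 2022 is a Saturday, so the first Saturday is October 1 and the third is October 15.
1 February 2023 is a Wednesday, so the first Monday is February 6.
Daylight saving runs 15 October 2022 – 6 February 2023; March 6, 2023 is outside that window, so Yalora Administrative Region is on standard time at UTC+07:00.
19:15 Yalora Administrative Region − 7h = 12:15 UTC.
1 March 2023 is a Wednesday, so the first Sunday is March 5.
1 November 2023 is a Wednesday, so the first Sunday is November 5.
At the standard offset (UTC−04:00), 12:15 UTC − 4h = 08:15 Ishund Coast standard time.
Daylight saving runs 5 March – 5 November; the standard-time date in Ishund Coast, March 6, 2023, is inside that window, so Ishund Coast is at UTC−03:00.
12:15 UTC − 3h = 09:15 Ishund Coast.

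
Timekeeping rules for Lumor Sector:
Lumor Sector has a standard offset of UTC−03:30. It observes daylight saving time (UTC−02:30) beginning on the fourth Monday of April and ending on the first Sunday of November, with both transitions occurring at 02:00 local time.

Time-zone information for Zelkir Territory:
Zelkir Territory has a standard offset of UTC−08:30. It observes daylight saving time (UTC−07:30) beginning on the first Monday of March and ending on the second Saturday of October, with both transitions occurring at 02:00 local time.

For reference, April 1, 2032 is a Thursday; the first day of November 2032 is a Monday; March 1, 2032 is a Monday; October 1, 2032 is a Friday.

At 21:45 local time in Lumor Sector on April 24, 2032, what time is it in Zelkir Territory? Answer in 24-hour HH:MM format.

1 April 2032 is a Thursday, so the first Monday is April 5 and the fourth is April 26.
1 November 2032 is a Monday, so the first Sunday is November 7.
April 24, 2032 does not fall between 26 April and 7 November, so daylight saving is not in effect and Lumor Sector is at UTC−03:30.
21:45 Lumor Sector + 3h30m = 01:15 UTC (rolling into the next day, 25 April 2032).
1 March 2032 is a Monday, so the first Monday is March 1.
1 October 2032 is a Friday, so the first Saturday is October 2 and the second is October 9.
At the standard offset (UTC−08:30), 01:15 UTC − 8h30m = 16:45 Zelkir Territory standard time (rolling into the previous day, 24 April 2032).
The standard-time date in Zelkir Territory, April 24, 2032, lies within the daylight-saving period (1 March – 9 October), so Zelkir Territory is on daylight time, UTC−07:30.
01:15 UTC − 7h30m = 17:45 Zelkir Territory (rolling into the previous day, 24 April 2032).

17:45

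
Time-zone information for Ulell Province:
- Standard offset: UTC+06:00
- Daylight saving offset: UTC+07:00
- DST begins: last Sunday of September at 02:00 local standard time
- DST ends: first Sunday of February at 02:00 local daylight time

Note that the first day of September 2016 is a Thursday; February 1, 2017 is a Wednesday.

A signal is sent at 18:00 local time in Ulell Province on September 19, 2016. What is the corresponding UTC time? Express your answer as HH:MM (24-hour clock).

12:00

1 September 2016 is a Thursday, so Sundays fall on 4, 11, 18, 25; the last is September 25.
1 February 2017 is a Wednesday, so the first Sunday is February 5.
September 19, 2016 is outside the daylight-saving period (25 September 2016 – 5 February 2017), so Ulell Province is on standard time, UTC+06:00.
18:00 local − 6h = 12:00 UTC.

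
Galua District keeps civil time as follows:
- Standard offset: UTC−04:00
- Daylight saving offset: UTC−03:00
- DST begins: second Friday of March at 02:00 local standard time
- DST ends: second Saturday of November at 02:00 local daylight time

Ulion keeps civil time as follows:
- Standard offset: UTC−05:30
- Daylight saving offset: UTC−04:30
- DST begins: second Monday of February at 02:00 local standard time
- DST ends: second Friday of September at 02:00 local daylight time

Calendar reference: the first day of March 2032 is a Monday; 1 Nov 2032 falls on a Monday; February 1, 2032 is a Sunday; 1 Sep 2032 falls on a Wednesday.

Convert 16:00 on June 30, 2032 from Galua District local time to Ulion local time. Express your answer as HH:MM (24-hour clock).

1 March 2032 is a Monday, so the first Friday is March 5 and the second is March 12.
1 November 2032 is a Monday, so the first Saturday is November 6 and the second is November 13.
June 30, 2032 falls between 12 March and 13 November, so daylight saving is in effect and Galua District is at UTC−03:00.
16:00 Galua District + 3h = 19:00 UTC.
1 February 2032 is a Sunday, so the first Monday is February 2 and the second is February 9.
1 September 2032 is a Wednesday, so the first Friday is September 3 and the second is September 10.
At the standard offset (UTC−05:30), 19:00 UTC − 5h30m = 13:30 Ulion standard time.
Daylight saving runs 9 February – 10 September; the standard-time date in Ulion, June 30, 2032, is inside that window, so Ulion is at UTC−04:30.
19:00 UTC − 4h30m = 14:30 Ulion.

14:30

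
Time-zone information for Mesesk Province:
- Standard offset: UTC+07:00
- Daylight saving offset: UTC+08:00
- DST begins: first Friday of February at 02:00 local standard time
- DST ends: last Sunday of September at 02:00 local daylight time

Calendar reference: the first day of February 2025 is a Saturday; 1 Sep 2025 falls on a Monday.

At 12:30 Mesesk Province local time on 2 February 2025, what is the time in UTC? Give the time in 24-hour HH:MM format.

1 February 2025 is a Saturday, so the first Friday is February 7.
1 September 2025 is a Monday, so Sundays fall on 7, 14, 21, 28; the last is September 28.
2 February 2025 does not fall between 7 February and 28 September, so daylight saving is not in effect and Mesesk Province is at UTC+07:00.
12:30 local − 7h = 05:30 UTC.

05:30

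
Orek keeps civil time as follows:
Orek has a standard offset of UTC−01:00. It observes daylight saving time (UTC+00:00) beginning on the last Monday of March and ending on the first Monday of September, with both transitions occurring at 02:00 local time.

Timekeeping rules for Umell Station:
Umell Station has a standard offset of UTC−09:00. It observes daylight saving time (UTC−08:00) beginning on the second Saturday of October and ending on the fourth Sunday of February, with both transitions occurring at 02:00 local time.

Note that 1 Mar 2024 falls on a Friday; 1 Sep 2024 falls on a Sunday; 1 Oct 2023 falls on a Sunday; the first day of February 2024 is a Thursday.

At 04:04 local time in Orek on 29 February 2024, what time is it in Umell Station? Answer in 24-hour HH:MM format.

1 March 2024 is a Friday, so Mondays fall on 4, 11, 18, 25; the last is March 25.
1 September 2024 is a Sunday, so the first Monday is September 2.
29 February 2024 is outside the daylight-saving period (25 March – 2 September), so Orek is on standard time, UTC−01:00.
04:04 Orek + 1h = 05:04 UTC.
1 October 2023 is a Sunday, so the first Saturday is October 7 and the second is October 14.
1 February 2024 is a Thursday, so the first Sunday is February 4 and the fourth is February 25.
At the standard offset (UTC−09:00), 05:04 UTC − 9h = 20:04 Umell Station standard time (rolling into the previous day, 28 February 2024).
The standard-time date in Umell Station, 28 February 2024, is outside the daylight-saving period (14 October 2023 – 25 February 2024), so Umell Station is on standard time, UTC−09:00.
05:04 UTC − 9h = 20:04 Umell Station (rolling into the previous day, 28 February 2024).

20:04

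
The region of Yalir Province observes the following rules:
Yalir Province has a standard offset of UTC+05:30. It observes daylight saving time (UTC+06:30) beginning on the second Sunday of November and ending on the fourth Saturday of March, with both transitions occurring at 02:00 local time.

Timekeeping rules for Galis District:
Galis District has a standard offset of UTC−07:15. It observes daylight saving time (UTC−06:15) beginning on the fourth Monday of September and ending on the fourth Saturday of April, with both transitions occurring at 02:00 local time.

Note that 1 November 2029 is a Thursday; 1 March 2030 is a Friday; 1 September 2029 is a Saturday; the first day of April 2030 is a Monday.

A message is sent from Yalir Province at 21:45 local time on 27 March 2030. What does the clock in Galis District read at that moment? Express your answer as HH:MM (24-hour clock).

10:00

1 November 2029 is a Thursday, so the first Sunday is November 4 and the second is November 11.
1 March 2030 is a Friday, so the first Saturday is March 2 and the fourth is March 23.
Daylight saving runs 11 November 2029 – 23 March 2030; 27 March 2030 is outside that window, so Yalir Province is on standard time at UTC+05:30.
21:45 Yalir Province − 5h30m = 16:15 UTC.
1 September 2029 is a Saturday, so the first Monday is September 3 and the fourth is September 24.
1 April 2030 is a Monday, so the first Saturday is April 6 and the fourth is April 27.
At the standard offset (UTC−07:15), 16:15 UTC − 7h15m = 09:00 Galis District standard time.
The standard-time date in Galis District, 27 March 2030, lies within the daylight-saving period (24 September 2029 – 27 April 2030), so Galis District is on daylight time, UTC−06:15.
16:15 UTC − 6h15m = 10:00 Galis District.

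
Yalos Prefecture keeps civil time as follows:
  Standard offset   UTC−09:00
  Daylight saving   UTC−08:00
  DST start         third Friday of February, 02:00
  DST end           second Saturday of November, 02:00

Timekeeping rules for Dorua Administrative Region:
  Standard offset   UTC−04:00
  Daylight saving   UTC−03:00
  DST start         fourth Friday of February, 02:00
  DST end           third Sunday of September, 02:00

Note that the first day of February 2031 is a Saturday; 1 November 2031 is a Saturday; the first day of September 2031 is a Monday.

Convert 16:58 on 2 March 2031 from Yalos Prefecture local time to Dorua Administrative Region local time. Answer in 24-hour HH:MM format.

21:58

1 February 2031 is a Saturday, so the first Friday is February 7 and the third is February 21.
1 November 2031 is a Saturday, so the first Saturday is November 1 and the second is November 8.
Daylight saving runs 21 February – 8 November; 2 March 2031 is inside that window, so Yalos Prefecture is at UTC−08:00.
16:58 Yalos Prefecture + 8h = 00:58 UTC (rolling into the next day, 3 March 2031).
1 February 2031 is a Saturday, so the first Friday is February 7 and the fourth is February 28.
1 September 2031 is a Monday, so the first Sunday is September 7 and the third is September 21.
At the standard offset (UTC−04:00), 00:58 UTC − 4h = 20:58 Dorua Administrative Region standard time (rolling into the previous day, 2 March 2031).
The standard-time date in Dorua Administrative Region, 2 March 2031, lies within the daylight-saving period (28 February – 21 September), so Dorua Administrative Region is on daylight time, UTC−03:00.
00:58 UTC − 3h = 21:58 Dorua Administrative Region (rolling into the previous day, 2 March 2031).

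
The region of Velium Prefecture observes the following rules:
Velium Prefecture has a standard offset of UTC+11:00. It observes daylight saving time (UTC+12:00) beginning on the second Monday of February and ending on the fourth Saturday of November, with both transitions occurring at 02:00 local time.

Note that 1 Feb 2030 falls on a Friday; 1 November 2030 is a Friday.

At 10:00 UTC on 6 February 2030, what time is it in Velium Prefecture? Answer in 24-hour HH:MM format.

1 February 2030 is a Friday, so the first Monday is February 4 and the second is February 11.
1 November 2030 is a Friday, so the first Saturday is November 2 and the fourth is November 23.
At the standard offset (UTC+11:00), 10:00 UTC + 11h = 21:00 Velium Prefecture standard time.
Daylight saving runs 11 February – 23 November; the standard-time date in Velium Prefecture, 6 February 2030, is outside that window, so Velium Prefecture is on standard time at UTC+11:00.
10:00 UTC + 11h = 21:00 local.

21:00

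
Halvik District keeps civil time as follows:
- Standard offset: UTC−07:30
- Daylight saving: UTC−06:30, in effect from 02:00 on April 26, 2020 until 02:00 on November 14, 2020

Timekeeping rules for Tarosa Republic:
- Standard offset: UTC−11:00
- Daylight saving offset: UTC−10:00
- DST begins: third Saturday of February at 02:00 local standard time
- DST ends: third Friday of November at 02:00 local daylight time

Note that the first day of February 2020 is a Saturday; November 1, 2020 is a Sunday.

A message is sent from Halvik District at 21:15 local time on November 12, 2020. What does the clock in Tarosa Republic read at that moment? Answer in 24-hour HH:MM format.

November 12, 2020 falls between 26 April and 14 November, so daylight saving is in effect and Halvik District is at UTC−06:30.
21:15 Halvik District + 6h30m = 03:45 UTC (rolling into the next day, 13 November 2020).
1 February 2020 is a Saturday, so the first Saturday is February 1 and the third is February 15.
1 November 2020 is a Sunday, so the first Friday is November 6 and the third is November 20.
At the standard offset (UTC−11:00), 03:45 UTC − 11h = 16:45 Tarosa Republic standard time (rolling into the previous day, 12 November 2020).
The standard-time date in Tarosa Republic, November 12, 2020, falls between 15 February and 20 November, so daylight saving is in effect and Tarosa Republic is at UTC−10:00.
03:45 UTC − 10h = 17:45 Tarosa Republic (rolling into the previous day, 12 November 2020).

17:45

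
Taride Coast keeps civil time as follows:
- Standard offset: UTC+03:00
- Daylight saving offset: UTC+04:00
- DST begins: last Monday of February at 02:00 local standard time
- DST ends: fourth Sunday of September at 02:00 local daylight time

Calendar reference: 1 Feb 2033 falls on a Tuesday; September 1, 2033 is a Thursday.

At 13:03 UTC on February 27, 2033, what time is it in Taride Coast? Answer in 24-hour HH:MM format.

16:03

1 February 2033 is a Tuesday, so Mondays fall on 7, 14, 21, 28; the last is February 28.
1 September 2033 is a Thursday, so the first Sunday is September 4 and the fourth is September 25.
At the standard offset (UTC+03:00), 13:03 UTC + 3h = 16:03 Taride Coast standard time.
Daylight saving runs 28 February – 25 September; the standard-time date in Taride Coast, February 27, 2033, is outside that window, so Taride Coast is on standard time at UTC+03:00.
13:03 UTC + 3h = 16:03 local.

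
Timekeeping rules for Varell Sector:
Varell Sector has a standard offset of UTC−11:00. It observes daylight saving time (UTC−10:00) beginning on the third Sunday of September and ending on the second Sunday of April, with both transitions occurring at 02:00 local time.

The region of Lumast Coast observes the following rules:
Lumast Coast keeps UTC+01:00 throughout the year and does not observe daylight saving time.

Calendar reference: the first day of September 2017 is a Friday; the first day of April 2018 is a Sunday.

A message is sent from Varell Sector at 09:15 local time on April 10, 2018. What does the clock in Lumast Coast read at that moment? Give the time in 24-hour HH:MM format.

21:15

1 September 2017 is a Friday, so the first Sunday is September 3 and the third is September 17.
1 April 2018 is a Sunday, so the first Sunday is April 1 and the second is April 8.
Daylight saving runs 17 September 2017 – 8 April 2018; April 10, 2018 is outside that window, so Varell Sector is on standard time at UTC−11:00.
09:15 Varell Sector + 11h = 20:15 UTC.
Lumast Coast stays on UTC+01:00 all year.
20:15 UTC + 1h = 21:15 Lumast Coast.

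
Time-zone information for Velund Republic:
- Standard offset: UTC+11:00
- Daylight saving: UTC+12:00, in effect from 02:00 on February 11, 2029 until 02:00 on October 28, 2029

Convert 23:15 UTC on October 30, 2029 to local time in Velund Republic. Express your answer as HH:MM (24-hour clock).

10:15

At the standard offset (UTC+11:00), 23:15 UTC + 11h = 10:15 Velund Republic standard time (rolling into the next day, 31 October 2029).
Daylight saving runs 11 February – 28 October; the standard-time date in Velund Republic, October 31, 2029, is outside that window, so Velund Republic is on standard time at UTC+11:00.
23:15 UTC + 11h = 10:15 local (rolling into the next day, 31 October 2029).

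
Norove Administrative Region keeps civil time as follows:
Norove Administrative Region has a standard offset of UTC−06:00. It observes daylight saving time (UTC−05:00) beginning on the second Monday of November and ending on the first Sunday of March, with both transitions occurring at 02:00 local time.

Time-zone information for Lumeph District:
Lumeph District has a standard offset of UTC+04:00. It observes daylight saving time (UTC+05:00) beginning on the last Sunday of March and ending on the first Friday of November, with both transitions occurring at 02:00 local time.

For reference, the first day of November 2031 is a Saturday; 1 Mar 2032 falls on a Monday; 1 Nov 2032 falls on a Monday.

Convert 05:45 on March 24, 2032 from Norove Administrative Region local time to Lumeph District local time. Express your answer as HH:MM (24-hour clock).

15:45

1 November 2031 is a Saturday, so the first Monday is November 3 and the second is November 10.
1 March 2032 is a Monday, so the first Sunday is March 7.
Daylight saving runs 10 November 2031 – 7 March 2032; March 24, 2032 is outside that window, so Norove Administrative Region is on standard time at UTC−06:00.
05:45 Norove Administrative Region + 6h = 11:45 UTC.
1 March 2032 is a Monday, so Sundays fall on 7, 14, 21, 28; the last is March 28.
1 November 2032 is a Monday, so the first Friday is November 5.
At the standard offset (UTC+04:00), 11:45 UTC + 4h = 15:45 Lumeph District standard time.
The standard-time date in Lumeph District, March 24, 2032, is outside the daylight-saving period (28 March – 5 November), so Lumeph District is on standard time, UTC+04:00.
11:45 UTC + 4h = 15:45 Lumeph District.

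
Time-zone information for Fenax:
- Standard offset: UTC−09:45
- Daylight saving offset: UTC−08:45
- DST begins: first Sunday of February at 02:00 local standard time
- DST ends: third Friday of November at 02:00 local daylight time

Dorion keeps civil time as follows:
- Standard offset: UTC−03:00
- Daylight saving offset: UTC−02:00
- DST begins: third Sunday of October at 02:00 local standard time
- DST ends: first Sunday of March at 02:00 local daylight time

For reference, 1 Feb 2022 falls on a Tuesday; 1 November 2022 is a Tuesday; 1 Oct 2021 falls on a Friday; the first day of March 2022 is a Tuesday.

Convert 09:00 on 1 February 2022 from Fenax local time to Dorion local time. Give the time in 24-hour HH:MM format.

16:45

1 February 2022 is a Tuesday, so the first Sunday is February 6.
1 November 2022 is a Tuesday, so the first Friday is November 4 and the third is November 18.
1 February 2022 is outside the daylight-saving period (6 February – 18 November), so Fenax is on standard time, UTC−09:45.
09:00 Fenax + 9h45m = 18:45 UTC.
1 October 2021 is a Friday, so the first Sunday is October 3 and the third is October 17.
1 March 2022 is a Tuesday, so the first Sunday is March 6.
At the standard offset (UTC−03:00), 18:45 UTC − 3h = 15:45 Dorion standard time.
The standard-time date in Dorion, 1 February 2022, falls between 17 October 2021 and 6 March 2022, so daylight saving is in effect and Dorion is at UTC−02:00.
18:45 UTC − 2h = 16:45 Dorion.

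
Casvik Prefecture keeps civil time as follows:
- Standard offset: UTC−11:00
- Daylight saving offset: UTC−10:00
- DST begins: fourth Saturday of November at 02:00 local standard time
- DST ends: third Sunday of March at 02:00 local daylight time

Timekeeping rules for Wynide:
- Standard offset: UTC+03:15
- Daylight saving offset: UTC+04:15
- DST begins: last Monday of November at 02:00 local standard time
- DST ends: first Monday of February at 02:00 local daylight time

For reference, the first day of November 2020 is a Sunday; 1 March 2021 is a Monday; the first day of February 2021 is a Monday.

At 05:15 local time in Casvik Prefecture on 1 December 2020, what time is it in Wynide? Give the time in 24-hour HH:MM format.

1 November 2020 is a Sunday, so the first Saturday is November 7 and the fourth is November 28.
1 March 2021 is a Monday, so the first Sunday is March 7 and the third is March 21.
Daylight saving runs 28 November 2020 – 21 March 2021; 1 December 2020 is inside that window, so Casvik Prefecture is at UTC−10:00.
05:15 Casvik Prefecture + 10h = 15:15 UTC.
1 November 2020 is a Sunday, so Mondays fall on 2, 9, 16, 23, 30; the last is November 30.
1 February 2021 is a Monday, so the first Monday is February 1.
At the standard offset (UTC+03:15), 15:15 UTC + 3h15m = 18:30 Wynide standard time.
The standard-time date in Wynide, 1 December 2020, falls between 30 November 2020 and 1 February 2021, so daylight saving is in effect and Wynide is at UTC+04:15.
15:15 UTC + 4h15m = 19:30 Wynide.

19:30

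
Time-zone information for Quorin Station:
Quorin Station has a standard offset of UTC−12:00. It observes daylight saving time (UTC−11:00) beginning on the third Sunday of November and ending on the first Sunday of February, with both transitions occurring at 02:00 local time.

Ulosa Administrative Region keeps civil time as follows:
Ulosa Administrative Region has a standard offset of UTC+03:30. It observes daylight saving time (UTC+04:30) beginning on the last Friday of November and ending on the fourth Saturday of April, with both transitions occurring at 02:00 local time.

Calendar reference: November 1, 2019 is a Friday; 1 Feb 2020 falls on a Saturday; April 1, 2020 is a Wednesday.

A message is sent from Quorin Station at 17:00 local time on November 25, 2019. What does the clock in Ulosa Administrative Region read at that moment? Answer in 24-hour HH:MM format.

07:30

1 November 2019 is a Friday, so the first Sunday is November 3 and the third is November 17.
1 February 2020 is a Saturday, so the first Sunday is February 2.
Daylight saving runs 17 November 2019 – 2 February 2020; November 25, 2019 is inside that window, so Quorin Station is at UTC−11:00.
17:00 Quorin Station + 11h = 04:00 UTC (rolling into the next day, 26 November 2019).
1 November 2019 is a Friday, so Fridays fall on 1, 8, 15, 22, 29; the last is November 29.
1 April 2020 is a Wednesday, so the first Saturday is April 4 and the fourth is April 25.
At the standard offset (UTC+03:30), 04:00 UTC + 3h30m = 07:30 Ulosa Administrative Region standard time.
Daylight saving runs 29 November 2019 – 25 April 2020; the standard-time date in Ulosa Administrative Region, November 26, 2019, is outside that window, so Ulosa Administrative Region is on standard time at UTC+03:30.
04:00 UTC + 3h30m = 07:30 Ulosa Administrative Region.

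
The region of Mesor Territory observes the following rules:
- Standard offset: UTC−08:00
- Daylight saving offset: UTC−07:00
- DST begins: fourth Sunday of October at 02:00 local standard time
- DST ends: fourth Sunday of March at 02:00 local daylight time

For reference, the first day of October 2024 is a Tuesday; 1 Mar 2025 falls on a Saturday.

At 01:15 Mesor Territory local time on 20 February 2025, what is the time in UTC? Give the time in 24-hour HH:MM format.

08:15

1 October 2024 is a Tuesday, so the first Sunday is October 6 and the fourth is October 27.
1 March 2025 is a Saturday, so the first Sunday is March 2 and the fourth is March 23.
20 February 2025 lies within the daylight-saving period (27 October 2024 – 23 March 2025), so Mesor Territory is on daylight time, UTC−07:00.
01:15 local + 7h = 08:15 UTC.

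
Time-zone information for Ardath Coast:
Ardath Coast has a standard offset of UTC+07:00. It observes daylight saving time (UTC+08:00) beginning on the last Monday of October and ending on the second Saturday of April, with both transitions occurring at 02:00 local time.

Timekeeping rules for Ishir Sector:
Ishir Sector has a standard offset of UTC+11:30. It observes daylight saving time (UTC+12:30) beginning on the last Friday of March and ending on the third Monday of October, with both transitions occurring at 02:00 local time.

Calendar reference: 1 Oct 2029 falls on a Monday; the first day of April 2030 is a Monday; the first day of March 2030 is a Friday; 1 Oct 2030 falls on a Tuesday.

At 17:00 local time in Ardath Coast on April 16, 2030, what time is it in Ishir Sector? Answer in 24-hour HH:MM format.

22:30

1 October 2029 is a Monday, so Mondays fall on 1, 8, 15, 22, 29; the last is October 29.
1 April 2030 is a Monday, so the first Saturday is April 6 and the second is April 13.
April 16, 2030 does not fall between 29 October 2029 and 13 April 2030, so daylight saving is not in effect and Ardath Coast is at UTC+07:00.
17:00 Ardath Coast − 7h = 10:00 UTC.
1 March 2030 is a Friday, so Fridays fall on 1, 8, 15, 22, 29; the last is March 29.
1 October 2030 is a Tuesday, so the first Monday is October 7 and the third is October 21.
At the standard offset (UTC+11:30), 10:00 UTC + 11h30m = 21:30 Ishir Sector standard time.
The standard-time date in Ishir Sector, April 16, 2030, falls between 29 March and 21 October, so daylight saving is in effect and Ishir Sector is at UTC+12:30.
10:00 UTC + 12h30m = 22:30 Ishir Sector.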